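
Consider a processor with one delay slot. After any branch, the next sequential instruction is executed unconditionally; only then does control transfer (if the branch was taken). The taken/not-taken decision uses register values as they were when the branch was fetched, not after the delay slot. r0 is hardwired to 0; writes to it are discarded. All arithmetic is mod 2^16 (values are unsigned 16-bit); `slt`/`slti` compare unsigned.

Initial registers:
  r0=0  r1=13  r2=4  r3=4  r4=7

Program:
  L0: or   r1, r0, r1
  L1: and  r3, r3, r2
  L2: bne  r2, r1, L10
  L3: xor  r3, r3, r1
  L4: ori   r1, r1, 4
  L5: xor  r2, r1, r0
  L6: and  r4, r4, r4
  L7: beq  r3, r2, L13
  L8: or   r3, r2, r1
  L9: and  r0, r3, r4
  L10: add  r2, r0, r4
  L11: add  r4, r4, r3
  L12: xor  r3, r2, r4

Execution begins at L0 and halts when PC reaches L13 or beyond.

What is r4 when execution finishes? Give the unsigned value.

#0 or   r1, r0, r1 ; 0/13/4/4/7
#1 and  r3, r3, r2 ; 0/13/4/4/7
#2 bne  r2, r1, L10 ; 0/13/4/4/7 ; →target
#3 xor  r3, r3, r1 ; 0/13/4/9/7
#10 add  r2, r0, r4 ; 0/13/7/9/7
#11 add  r4, r4, r3 ; 0/13/7/9/16
#12 xor  r3, r2, r4 ; 0/13/7/23/16

16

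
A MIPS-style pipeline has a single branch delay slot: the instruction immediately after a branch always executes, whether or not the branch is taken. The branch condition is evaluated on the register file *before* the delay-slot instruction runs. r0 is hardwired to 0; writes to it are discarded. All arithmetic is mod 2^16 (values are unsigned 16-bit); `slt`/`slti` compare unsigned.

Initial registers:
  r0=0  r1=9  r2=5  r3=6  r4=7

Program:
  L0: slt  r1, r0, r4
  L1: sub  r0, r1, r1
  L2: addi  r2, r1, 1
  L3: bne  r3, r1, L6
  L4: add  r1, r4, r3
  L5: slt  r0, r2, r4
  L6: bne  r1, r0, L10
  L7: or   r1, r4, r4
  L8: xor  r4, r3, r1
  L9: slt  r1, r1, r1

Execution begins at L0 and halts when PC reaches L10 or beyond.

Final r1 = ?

7

[0] slt  r1, r0, r4  →  {r0:0, r1:1, r2:5, r3:6, r4:7}
[1] sub  r0, r1, r1  →  {r0:0, r1:1, r2:5, r3:6, r4:7}
[2] addi  r2, r1, 1  →  {r0:0, r1:1, r2:2, r3:6, r4:7}
[3] bne  r3, r1, L6  →  {r0:0, r1:1, r2:2, r3:6, r4:7}  ⟨branch taken⟩
[4] add  r1, r4, r3  →  {r0:0, r1:13, r2:2, r3:6, r4:7}
[6] bne  r1, r0, L10  →  {r0:0, r1:13, r2:2, r3:6, r4:7}  ⟨branch taken⟩
[7] or   r1, r4, r4  →  {r0:0, r1:7, r2:2, r3:6, r4:7}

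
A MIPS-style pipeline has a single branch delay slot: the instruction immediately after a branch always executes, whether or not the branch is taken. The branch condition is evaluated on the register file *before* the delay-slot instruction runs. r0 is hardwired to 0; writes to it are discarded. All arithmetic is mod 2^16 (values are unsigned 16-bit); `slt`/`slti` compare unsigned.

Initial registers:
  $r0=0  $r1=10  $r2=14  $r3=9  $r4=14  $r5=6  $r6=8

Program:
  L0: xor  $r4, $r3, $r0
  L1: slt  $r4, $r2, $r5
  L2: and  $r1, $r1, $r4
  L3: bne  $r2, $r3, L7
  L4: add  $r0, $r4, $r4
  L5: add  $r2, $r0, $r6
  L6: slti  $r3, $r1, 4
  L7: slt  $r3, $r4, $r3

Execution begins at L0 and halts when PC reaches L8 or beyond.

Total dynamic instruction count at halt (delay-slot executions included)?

6

PC=0  xor  $r4, $r3, $r0     | $r0=0 $r1=10 $r2=14 $r3=9 $r4=9 $r5=6 $r6=8
PC=1  slt  $r4, $r2, $r5     | $r0=0 $r1=10 $r2=14 $r3=9 $r4=0 $r5=6 $r6=8
PC=2  and  $r1, $r1, $r4     | $r0=0 $r1=0 $r2=14 $r3=9 $r4=0 $r5=6 $r6=8
PC=3  bne  $r2, $r3, L7      | $r0=0 $r1=0 $r2=14 $r3=9 $r4=0 $r5=6 $r6=8  [TAKEN]
PC=4  add  $r0, $r4, $r4     | $r0=0 $r1=0 $r2=14 $r3=9 $r4=0 $r5=6 $r6=8
PC=7  slt  $r3, $r4, $r3     | $r0=0 $r1=0 $r2=14 $r3=1 $r4=0 $r5=6 $r6=8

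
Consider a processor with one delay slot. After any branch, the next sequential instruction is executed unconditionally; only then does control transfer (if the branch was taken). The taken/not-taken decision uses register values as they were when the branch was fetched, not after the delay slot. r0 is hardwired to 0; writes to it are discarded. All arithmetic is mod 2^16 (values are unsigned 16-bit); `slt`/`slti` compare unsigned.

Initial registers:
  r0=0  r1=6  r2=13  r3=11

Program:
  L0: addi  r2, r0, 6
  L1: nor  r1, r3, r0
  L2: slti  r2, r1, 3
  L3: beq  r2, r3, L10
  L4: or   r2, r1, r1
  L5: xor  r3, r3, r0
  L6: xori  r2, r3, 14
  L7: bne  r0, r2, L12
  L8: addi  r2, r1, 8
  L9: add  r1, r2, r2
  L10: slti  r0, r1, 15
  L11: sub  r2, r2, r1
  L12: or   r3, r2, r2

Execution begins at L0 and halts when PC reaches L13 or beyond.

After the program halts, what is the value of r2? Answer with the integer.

65532

PC=0  addi  r2, r0, 6        | r0=0 r1=6 r2=6 r3=11
PC=1  nor  r1, r3, r0        | r0=0 r1=65524 r2=6 r3=11
PC=2  slti  r2, r1, 3        | r0=0 r1=65524 r2=0 r3=11
PC=3  beq  r2, r3, L10       | r0=0 r1=65524 r2=0 r3=11  [not taken]
PC=4  or   r2, r1, r1        | r0=0 r1=65524 r2=65524 r3=11
PC=5  xor  r3, r3, r0        | r0=0 r1=65524 r2=65524 r3=11
PC=6  xori  r2, r3, 14       | r0=0 r1=65524 r2=5 r3=11
PC=7  bne  r0, r2, L12       | r0=0 r1=65524 r2=5 r3=11  [TAKEN]
PC=8  addi  r2, r1, 8        | r0=0 r1=65524 r2=65532 r3=11
PC=12 or   r3, r2, r2        | r0=0 r1=65524 r2=65532 r3=65532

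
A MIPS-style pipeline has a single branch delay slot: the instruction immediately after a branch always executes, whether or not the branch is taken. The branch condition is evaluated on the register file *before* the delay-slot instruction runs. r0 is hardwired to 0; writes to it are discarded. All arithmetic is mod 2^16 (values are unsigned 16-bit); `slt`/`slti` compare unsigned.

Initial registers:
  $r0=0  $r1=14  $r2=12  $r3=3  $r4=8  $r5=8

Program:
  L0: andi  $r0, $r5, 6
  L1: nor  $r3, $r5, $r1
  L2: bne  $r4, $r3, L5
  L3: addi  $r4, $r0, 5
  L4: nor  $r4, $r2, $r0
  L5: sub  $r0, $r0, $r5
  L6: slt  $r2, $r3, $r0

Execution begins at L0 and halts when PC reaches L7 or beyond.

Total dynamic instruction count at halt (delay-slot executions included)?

6

#0 andi  $r0, $r5, 6 ; 0/14/12/3/8/8
#1 nor  $r3, $r5, $r1 ; 0/14/12/65521/8/8
#2 bne  $r4, $r3, L5 ; 0/14/12/65521/8/8 ; →target
#3 addi  $r4, $r0, 5 ; 0/14/12/65521/5/8
#5 sub  $r0, $r0, $r5 ; 0/14/12/65521/5/8
#6 slt  $r2, $r3, $r0 ; 0/14/0/65521/5/8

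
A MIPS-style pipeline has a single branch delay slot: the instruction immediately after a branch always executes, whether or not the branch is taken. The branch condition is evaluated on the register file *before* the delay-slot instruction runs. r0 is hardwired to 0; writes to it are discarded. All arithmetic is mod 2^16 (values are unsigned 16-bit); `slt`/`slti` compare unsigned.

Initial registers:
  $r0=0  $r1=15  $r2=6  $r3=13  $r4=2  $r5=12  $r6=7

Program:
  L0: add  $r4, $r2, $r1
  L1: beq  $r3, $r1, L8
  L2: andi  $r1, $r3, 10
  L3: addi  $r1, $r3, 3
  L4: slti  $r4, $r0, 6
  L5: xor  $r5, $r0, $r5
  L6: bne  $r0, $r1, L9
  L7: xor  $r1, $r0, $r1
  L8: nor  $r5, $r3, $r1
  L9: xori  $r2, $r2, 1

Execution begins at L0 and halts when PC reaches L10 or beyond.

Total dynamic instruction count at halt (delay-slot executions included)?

9

#0 add  $r4, $r2, $r1 ; 0/15/6/13/21/12/7
#1 beq  $r3, $r1, L8 ; 0/15/6/13/21/12/7 ; →fallthru
#2 andi  $r1, $r3, 10 ; 0/8/6/13/21/12/7
#3 addi  $r1, $r3, 3 ; 0/16/6/13/21/12/7
#4 slti  $r4, $r0, 6 ; 0/16/6/13/1/12/7
#5 xor  $r5, $r0, $r5 ; 0/16/6/13/1/12/7
#6 bne  $r0, $r1, L9 ; 0/16/6/13/1/12/7 ; →target
#7 xor  $r1, $r0, $r1 ; 0/16/6/13/1/12/7
#9 xori  $r2, $r2, 1 ; 0/16/7/13/1/12/7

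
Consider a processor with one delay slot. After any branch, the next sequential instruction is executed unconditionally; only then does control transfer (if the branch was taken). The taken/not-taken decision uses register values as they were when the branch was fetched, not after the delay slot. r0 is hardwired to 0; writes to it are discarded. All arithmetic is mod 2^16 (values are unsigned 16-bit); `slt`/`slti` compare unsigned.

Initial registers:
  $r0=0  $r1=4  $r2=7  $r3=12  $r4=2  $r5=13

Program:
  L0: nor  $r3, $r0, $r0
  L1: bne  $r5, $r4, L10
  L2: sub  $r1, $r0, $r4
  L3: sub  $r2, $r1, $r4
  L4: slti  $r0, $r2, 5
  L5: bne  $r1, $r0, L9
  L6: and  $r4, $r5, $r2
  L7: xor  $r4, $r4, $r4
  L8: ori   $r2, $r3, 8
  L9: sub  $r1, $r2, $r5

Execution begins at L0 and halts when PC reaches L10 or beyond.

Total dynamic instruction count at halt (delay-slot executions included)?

[0] nor  $r3, $r0, $r0  →  {$r0:0, $r1:4, $r2:7, $r3:65535, $r4:2, $r5:13}
[1] bne  $r5, $r4, L10  →  {$r0:0, $r1:4, $r2:7, $r3:65535, $r4:2, $r5:13}  ⟨branch taken⟩
[2] sub  $r1, $r0, $r4  →  {$r0:0, $r1:65534, $r2:7, $r3:65535, $r4:2, $r5:13}

3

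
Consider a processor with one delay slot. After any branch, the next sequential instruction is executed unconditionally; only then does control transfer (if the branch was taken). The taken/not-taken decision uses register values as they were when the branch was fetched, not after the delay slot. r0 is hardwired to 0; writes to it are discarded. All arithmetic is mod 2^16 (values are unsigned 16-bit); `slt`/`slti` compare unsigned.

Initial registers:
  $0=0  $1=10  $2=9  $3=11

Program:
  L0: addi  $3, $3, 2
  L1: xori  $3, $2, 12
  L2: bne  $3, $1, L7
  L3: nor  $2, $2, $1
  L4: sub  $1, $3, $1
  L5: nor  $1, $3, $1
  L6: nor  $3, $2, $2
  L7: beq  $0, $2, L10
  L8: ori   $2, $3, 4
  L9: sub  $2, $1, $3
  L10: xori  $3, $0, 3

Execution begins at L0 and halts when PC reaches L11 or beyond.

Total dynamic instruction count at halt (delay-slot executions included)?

[0] addi  $3, $3, 2  →  {$0:0, $1:10, $2:9, $3:13}
[1] xori  $3, $2, 12  →  {$0:0, $1:10, $2:9, $3:5}
[2] bne  $3, $1, L7  →  {$0:0, $1:10, $2:9, $3:5}  ⟨branch taken⟩
[3] nor  $2, $2, $1  →  {$0:0, $1:10, $2:65524, $3:5}
[7] beq  $0, $2, L10  →  {$0:0, $1:10, $2:65524, $3:5}  ⟨branch fallthrough⟩
[8] ori   $2, $3, 4  →  {$0:0, $1:10, $2:5, $3:5}
[9] sub  $2, $1, $3  →  {$0:0, $1:10, $2:5, $3:5}
[10] xori  $3, $0, 3  →  {$0:0, $1:10, $2:5, $3:3}

8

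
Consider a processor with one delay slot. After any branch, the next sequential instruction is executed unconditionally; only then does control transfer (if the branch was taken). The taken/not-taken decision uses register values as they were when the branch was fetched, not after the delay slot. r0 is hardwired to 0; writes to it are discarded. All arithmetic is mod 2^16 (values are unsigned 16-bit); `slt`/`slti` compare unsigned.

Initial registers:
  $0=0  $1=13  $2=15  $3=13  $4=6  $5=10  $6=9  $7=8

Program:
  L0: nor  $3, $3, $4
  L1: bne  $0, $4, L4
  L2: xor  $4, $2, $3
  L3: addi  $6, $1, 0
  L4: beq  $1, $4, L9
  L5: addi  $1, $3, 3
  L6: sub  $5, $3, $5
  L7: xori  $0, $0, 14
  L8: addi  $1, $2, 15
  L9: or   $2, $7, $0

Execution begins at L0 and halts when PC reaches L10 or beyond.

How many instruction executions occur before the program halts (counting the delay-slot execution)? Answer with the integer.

9

  step pc=0: nor  $3, $3, $4  regs=(0,13,15,65520,6,10,9,8)
  step pc=1: bne  $0, $4, L4  cond=T  regs=(0,13,15,65520,6,10,9,8)
  step pc=2: xor  $4, $2, $3  regs=(0,13,15,65520,65535,10,9,8)
  step pc=4: beq  $1, $4, L9  cond=F  regs=(0,13,15,65520,65535,10,9,8)
  step pc=5: addi  $1, $3, 3  regs=(0,65523,15,65520,65535,10,9,8)
  step pc=6: sub  $5, $3, $5  regs=(0,65523,15,65520,65535,65510,9,8)
  step pc=7: xori  $0, $0, 14  regs=(0,65523,15,65520,65535,65510,9,8)
  step pc=8: addi  $1, $2, 15  regs=(0,30,15,65520,65535,65510,9,8)
  step pc=9: or   $2, $7, $0  regs=(0,30,8,65520,65535,65510,9,8)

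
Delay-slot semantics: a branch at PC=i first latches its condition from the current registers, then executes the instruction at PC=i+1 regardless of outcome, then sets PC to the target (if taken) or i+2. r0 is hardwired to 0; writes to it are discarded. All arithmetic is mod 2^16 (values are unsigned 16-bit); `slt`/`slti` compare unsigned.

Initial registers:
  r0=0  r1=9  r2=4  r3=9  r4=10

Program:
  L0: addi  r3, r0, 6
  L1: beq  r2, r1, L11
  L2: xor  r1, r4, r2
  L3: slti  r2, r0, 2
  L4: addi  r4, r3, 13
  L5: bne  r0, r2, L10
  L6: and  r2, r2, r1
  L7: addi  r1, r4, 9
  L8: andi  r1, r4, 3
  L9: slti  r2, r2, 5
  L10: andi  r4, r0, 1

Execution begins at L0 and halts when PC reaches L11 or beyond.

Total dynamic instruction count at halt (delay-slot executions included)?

[0] addi  r3, r0, 6  →  {r0:0, r1:9, r2:4, r3:6, r4:10}
[1] beq  r2, r1, L11  →  {r0:0, r1:9, r2:4, r3:6, r4:10}  ⟨branch fallthrough⟩
[2] xor  r1, r4, r2  →  {r0:0, r1:14, r2:4, r3:6, r4:10}
[3] slti  r2, r0, 2  →  {r0:0, r1:14, r2:1, r3:6, r4:10}
[4] addi  r4, r3, 13  →  {r0:0, r1:14, r2:1, r3:6, r4:19}
[5] bne  r0, r2, L10  →  {r0:0, r1:14, r2:1, r3:6, r4:19}  ⟨branch taken⟩
[6] and  r2, r2, r1  →  {r0:0, r1:14, r2:0, r3:6, r4:19}
[10] andi  r4, r0, 1  →  {r0:0, r1:14, r2:0, r3:6, r4:0}

8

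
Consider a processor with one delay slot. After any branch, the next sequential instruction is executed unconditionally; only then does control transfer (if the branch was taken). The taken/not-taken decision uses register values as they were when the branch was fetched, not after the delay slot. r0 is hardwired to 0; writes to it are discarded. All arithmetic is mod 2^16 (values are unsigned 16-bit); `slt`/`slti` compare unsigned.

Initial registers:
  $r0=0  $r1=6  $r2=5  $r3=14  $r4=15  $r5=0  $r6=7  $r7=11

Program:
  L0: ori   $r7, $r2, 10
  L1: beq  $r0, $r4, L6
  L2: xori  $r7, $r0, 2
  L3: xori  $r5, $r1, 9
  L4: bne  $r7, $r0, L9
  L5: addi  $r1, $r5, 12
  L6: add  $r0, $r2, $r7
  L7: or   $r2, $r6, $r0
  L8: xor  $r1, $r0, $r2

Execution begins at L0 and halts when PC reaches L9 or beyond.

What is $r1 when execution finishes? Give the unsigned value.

  step pc=0: ori   $r7, $r2, 10  regs=(0,6,5,14,15,0,7,15)
  step pc=1: beq  $r0, $r4, L6  cond=F  regs=(0,6,5,14,15,0,7,15)
  step pc=2: xori  $r7, $r0, 2  regs=(0,6,5,14,15,0,7,2)
  step pc=3: xori  $r5, $r1, 9  regs=(0,6,5,14,15,15,7,2)
  step pc=4: bne  $r7, $r0, L9  cond=T  regs=(0,6,5,14,15,15,7,2)
  step pc=5: addi  $r1, $r5, 12  regs=(0,27,5,14,15,15,7,2)

27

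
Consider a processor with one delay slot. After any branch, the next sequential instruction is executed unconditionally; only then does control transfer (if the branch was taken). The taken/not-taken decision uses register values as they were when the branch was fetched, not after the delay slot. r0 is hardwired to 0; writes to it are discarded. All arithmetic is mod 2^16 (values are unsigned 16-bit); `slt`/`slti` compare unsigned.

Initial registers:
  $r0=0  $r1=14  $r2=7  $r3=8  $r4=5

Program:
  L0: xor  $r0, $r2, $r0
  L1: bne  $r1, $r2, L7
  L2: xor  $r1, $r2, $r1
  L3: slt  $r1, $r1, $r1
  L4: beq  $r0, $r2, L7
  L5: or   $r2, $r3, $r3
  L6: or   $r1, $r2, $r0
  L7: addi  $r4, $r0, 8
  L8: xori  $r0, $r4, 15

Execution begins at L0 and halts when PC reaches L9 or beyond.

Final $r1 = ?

9

PC=0  xor  $r0, $r2, $r0     | $r0=0 $r1=14 $r2=7 $r3=8 $r4=5
PC=1  bne  $r1, $r2, L7      | $r0=0 $r1=14 $r2=7 $r3=8 $r4=5  [TAKEN]
PC=2  xor  $r1, $r2, $r1     | $r0=0 $r1=9 $r2=7 $r3=8 $r4=5
PC=7  addi  $r4, $r0, 8      | $r0=0 $r1=9 $r2=7 $r3=8 $r4=8
PC=8  xori  $r0, $r4, 15     | $r0=0 $r1=9 $r2=7 $r3=8 $r4=8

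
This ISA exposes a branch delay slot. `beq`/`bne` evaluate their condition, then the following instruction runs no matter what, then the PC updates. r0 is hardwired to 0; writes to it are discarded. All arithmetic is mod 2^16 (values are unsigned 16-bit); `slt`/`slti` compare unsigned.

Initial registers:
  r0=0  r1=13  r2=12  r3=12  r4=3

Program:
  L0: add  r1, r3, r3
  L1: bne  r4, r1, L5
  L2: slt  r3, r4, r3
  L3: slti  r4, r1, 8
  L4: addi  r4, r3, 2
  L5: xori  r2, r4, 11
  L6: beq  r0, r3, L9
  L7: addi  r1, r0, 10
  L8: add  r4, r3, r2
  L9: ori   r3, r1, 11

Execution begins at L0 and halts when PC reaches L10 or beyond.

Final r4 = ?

9

PC=0  add  r1, r3, r3        | r0=0 r1=24 r2=12 r3=12 r4=3
PC=1  bne  r4, r1, L5        | r0=0 r1=24 r2=12 r3=12 r4=3  [TAKEN]
PC=2  slt  r3, r4, r3        | r0=0 r1=24 r2=12 r3=1 r4=3
PC=5  xori  r2, r4, 11       | r0=0 r1=24 r2=8 r3=1 r4=3
PC=6  beq  r0, r3, L9        | r0=0 r1=24 r2=8 r3=1 r4=3  [not taken]
PC=7  addi  r1, r0, 10       | r0=0 r1=10 r2=8 r3=1 r4=3
PC=8  add  r4, r3, r2        | r0=0 r1=10 r2=8 r3=1 r4=9
PC=9  ori   r3, r1, 11       | r0=0 r1=10 r2=8 r3=11 r4=9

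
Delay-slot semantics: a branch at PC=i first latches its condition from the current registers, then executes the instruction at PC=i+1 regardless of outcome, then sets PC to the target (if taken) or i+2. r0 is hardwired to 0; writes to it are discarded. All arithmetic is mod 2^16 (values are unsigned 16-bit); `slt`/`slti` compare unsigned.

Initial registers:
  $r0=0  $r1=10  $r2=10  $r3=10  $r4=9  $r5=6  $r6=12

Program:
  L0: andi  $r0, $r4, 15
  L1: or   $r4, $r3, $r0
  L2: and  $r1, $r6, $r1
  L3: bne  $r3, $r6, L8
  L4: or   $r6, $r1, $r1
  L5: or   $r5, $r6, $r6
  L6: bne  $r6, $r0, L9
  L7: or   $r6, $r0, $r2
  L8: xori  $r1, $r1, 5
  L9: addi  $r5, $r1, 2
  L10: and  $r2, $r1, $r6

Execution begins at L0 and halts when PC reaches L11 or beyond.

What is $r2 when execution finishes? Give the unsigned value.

#0 andi  $r0, $r4, 15 ; 0/10/10/10/9/6/12
#1 or   $r4, $r3, $r0 ; 0/10/10/10/10/6/12
#2 and  $r1, $r6, $r1 ; 0/8/10/10/10/6/12
#3 bne  $r3, $r6, L8 ; 0/8/10/10/10/6/12 ; →target
#4 or   $r6, $r1, $r1 ; 0/8/10/10/10/6/8
#8 xori  $r1, $r1, 5 ; 0/13/10/10/10/6/8
#9 addi  $r5, $r1, 2 ; 0/13/10/10/10/15/8
#10 and  $r2, $r1, $r6 ; 0/13/8/10/10/15/8

8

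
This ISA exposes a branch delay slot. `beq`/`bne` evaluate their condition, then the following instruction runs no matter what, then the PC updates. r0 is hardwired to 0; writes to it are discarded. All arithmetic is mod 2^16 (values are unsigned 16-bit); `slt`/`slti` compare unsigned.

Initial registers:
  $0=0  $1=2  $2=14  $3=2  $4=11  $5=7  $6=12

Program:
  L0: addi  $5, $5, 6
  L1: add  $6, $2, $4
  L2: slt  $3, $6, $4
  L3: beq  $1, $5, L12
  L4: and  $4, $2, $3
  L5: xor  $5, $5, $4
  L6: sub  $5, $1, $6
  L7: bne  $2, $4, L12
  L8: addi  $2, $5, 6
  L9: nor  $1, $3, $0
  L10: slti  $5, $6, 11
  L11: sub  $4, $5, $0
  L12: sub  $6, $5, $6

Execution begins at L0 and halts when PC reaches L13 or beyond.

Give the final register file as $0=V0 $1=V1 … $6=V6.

$0=0 $1=2 $2=65519 $3=0 $4=0 $5=65513 $6=65488

  step pc=0: addi  $5, $5, 6  regs=(0,2,14,2,11,13,12)
  step pc=1: add  $6, $2, $4  regs=(0,2,14,2,11,13,25)
  step pc=2: slt  $3, $6, $4  regs=(0,2,14,0,11,13,25)
  step pc=3: beq  $1, $5, L12  cond=F  regs=(0,2,14,0,11,13,25)
  step pc=4: and  $4, $2, $3  regs=(0,2,14,0,0,13,25)
  step pc=5: xor  $5, $5, $4  regs=(0,2,14,0,0,13,25)
  step pc=6: sub  $5, $1, $6  regs=(0,2,14,0,0,65513,25)
  step pc=7: bne  $2, $4, L12  cond=T  regs=(0,2,14,0,0,65513,25)
  step pc=8: addi  $2, $5, 6  regs=(0,2,65519,0,0,65513,25)
  step pc=12: sub  $6, $5, $6  regs=(0,2,65519,0,0,65513,65488)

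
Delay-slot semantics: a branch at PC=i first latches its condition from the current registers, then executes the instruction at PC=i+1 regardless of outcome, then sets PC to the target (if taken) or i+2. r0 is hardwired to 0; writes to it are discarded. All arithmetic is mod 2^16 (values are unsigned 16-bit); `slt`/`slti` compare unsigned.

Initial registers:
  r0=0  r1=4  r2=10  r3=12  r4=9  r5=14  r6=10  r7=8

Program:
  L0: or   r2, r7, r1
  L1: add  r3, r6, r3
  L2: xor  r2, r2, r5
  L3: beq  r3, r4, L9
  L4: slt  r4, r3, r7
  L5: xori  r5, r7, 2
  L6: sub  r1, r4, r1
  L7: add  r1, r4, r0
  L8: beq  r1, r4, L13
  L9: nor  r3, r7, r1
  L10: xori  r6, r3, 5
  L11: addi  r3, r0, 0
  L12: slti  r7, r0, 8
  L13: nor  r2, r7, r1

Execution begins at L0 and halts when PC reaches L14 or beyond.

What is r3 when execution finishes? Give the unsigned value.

#0 or   r2, r7, r1 ; 0/4/12/12/9/14/10/8
#1 add  r3, r6, r3 ; 0/4/12/22/9/14/10/8
#2 xor  r2, r2, r5 ; 0/4/2/22/9/14/10/8
#3 beq  r3, r4, L9 ; 0/4/2/22/9/14/10/8 ; →fallthru
#4 slt  r4, r3, r7 ; 0/4/2/22/0/14/10/8
#5 xori  r5, r7, 2 ; 0/4/2/22/0/10/10/8
#6 sub  r1, r4, r1 ; 0/65532/2/22/0/10/10/8
#7 add  r1, r4, r0 ; 0/0/2/22/0/10/10/8
#8 beq  r1, r4, L13 ; 0/0/2/22/0/10/10/8 ; →target
#9 nor  r3, r7, r1 ; 0/0/2/65527/0/10/10/8
#13 nor  r2, r7, r1 ; 0/0/65527/65527/0/10/10/8

65527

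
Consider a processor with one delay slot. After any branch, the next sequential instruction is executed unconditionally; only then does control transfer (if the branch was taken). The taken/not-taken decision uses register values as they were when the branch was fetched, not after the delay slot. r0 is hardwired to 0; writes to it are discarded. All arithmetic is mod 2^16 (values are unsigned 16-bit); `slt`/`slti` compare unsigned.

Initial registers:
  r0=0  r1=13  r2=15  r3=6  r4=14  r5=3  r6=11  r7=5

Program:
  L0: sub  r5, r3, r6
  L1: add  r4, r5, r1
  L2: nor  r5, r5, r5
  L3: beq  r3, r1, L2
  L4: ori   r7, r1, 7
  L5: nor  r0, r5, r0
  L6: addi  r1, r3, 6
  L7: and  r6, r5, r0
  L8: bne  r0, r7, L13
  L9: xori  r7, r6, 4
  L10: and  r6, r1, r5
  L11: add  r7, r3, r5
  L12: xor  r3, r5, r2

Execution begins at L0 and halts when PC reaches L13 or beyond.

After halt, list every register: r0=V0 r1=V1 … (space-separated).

r0=0 r1=12 r2=15 r3=6 r4=8 r5=4 r6=0 r7=4

PC=0  sub  r5, r3, r6        | r0=0 r1=13 r2=15 r3=6 r4=14 r5=65531 r6=11 r7=5
PC=1  add  r4, r5, r1        | r0=0 r1=13 r2=15 r3=6 r4=8 r5=65531 r6=11 r7=5
PC=2  nor  r5, r5, r5        | r0=0 r1=13 r2=15 r3=6 r4=8 r5=4 r6=11 r7=5
PC=3  beq  r3, r1, L2        | r0=0 r1=13 r2=15 r3=6 r4=8 r5=4 r6=11 r7=5  [not taken]
PC=4  ori   r7, r1, 7        | r0=0 r1=13 r2=15 r3=6 r4=8 r5=4 r6=11 r7=15
PC=5  nor  r0, r5, r0        | r0=0 r1=13 r2=15 r3=6 r4=8 r5=4 r6=11 r7=15
PC=6  addi  r1, r3, 6        | r0=0 r1=12 r2=15 r3=6 r4=8 r5=4 r6=11 r7=15
PC=7  and  r6, r5, r0        | r0=0 r1=12 r2=15 r3=6 r4=8 r5=4 r6=0 r7=15
PC=8  bne  r0, r7, L13       | r0=0 r1=12 r2=15 r3=6 r4=8 r5=4 r6=0 r7=15  [TAKEN]
PC=9  xori  r7, r6, 4        | r0=0 r1=12 r2=15 r3=6 r4=8 r5=4 r6=0 r7=4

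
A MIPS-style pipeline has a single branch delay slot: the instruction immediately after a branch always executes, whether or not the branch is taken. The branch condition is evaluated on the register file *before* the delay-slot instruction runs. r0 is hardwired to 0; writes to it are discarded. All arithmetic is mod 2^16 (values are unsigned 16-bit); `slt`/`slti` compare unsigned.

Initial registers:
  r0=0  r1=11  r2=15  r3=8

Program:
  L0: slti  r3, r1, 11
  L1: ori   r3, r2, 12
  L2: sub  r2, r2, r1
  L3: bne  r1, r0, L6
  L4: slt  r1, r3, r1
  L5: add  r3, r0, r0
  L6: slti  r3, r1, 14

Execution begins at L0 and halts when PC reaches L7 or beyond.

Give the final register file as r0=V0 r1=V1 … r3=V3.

r0=0 r1=0 r2=4 r3=1

[0] slti  r3, r1, 11  →  {r0:0, r1:11, r2:15, r3:0}
[1] ori   r3, r2, 12  →  {r0:0, r1:11, r2:15, r3:15}
[2] sub  r2, r2, r1  →  {r0:0, r1:11, r2:4, r3:15}
[3] bne  r1, r0, L6  →  {r0:0, r1:11, r2:4, r3:15}  ⟨branch taken⟩
[4] slt  r1, r3, r1  →  {r0:0, r1:0, r2:4, r3:15}
[6] slti  r3, r1, 14  →  {r0:0, r1:0, r2:4, r3:1}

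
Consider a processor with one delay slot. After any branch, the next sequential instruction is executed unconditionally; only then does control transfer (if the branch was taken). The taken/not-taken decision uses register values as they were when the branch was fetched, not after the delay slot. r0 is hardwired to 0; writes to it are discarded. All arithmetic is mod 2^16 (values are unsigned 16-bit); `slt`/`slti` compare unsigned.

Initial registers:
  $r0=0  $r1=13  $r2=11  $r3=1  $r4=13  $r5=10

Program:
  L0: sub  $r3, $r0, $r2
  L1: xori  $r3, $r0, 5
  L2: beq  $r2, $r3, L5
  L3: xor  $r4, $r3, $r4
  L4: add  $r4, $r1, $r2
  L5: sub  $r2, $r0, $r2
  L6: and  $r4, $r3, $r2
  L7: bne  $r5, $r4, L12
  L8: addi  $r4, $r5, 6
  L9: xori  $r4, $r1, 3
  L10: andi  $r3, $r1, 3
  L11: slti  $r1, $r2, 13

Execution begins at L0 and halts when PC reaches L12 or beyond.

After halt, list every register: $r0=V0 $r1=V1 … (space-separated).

  step pc=0: sub  $r3, $r0, $r2  regs=(0,13,11,65525,13,10)
  step pc=1: xori  $r3, $r0, 5  regs=(0,13,11,5,13,10)
  step pc=2: beq  $r2, $r3, L5  cond=F  regs=(0,13,11,5,13,10)
  step pc=3: xor  $r4, $r3, $r4  regs=(0,13,11,5,8,10)
  step pc=4: add  $r4, $r1, $r2  regs=(0,13,11,5,24,10)
  step pc=5: sub  $r2, $r0, $r2  regs=(0,13,65525,5,24,10)
  step pc=6: and  $r4, $r3, $r2  regs=(0,13,65525,5,5,10)
  step pc=7: bne  $r5, $r4, L12  cond=T  regs=(0,13,65525,5,5,10)
  step pc=8: addi  $r4, $r5, 6  regs=(0,13,65525,5,16,10)

$r0=0 $r1=13 $r2=65525 $r3=5 $r4=16 $r5=10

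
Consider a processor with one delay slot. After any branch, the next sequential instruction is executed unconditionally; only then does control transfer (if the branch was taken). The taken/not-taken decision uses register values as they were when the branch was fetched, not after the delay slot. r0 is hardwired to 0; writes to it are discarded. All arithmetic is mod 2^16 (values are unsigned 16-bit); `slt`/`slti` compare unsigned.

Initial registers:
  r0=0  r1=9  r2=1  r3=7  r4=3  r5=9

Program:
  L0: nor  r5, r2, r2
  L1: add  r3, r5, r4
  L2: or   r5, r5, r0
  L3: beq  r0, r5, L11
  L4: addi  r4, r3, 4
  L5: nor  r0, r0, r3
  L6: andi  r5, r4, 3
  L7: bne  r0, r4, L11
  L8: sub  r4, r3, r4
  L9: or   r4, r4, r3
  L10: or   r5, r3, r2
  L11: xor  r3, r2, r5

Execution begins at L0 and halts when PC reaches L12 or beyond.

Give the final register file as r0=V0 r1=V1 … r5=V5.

r0=0 r1=9 r2=1 r3=0 r4=65532 r5=1

PC=0  nor  r5, r2, r2        | r0=0 r1=9 r2=1 r3=7 r4=3 r5=65534
PC=1  add  r3, r5, r4        | r0=0 r1=9 r2=1 r3=1 r4=3 r5=65534
PC=2  or   r5, r5, r0        | r0=0 r1=9 r2=1 r3=1 r4=3 r5=65534
PC=3  beq  r0, r5, L11       | r0=0 r1=9 r2=1 r3=1 r4=3 r5=65534  [not taken]
PC=4  addi  r4, r3, 4        | r0=0 r1=9 r2=1 r3=1 r4=5 r5=65534
PC=5  nor  r0, r0, r3        | r0=0 r1=9 r2=1 r3=1 r4=5 r5=65534
PC=6  andi  r5, r4, 3        | r0=0 r1=9 r2=1 r3=1 r4=5 r5=1
PC=7  bne  r0, r4, L11       | r0=0 r1=9 r2=1 r3=1 r4=5 r5=1  [TAKEN]
PC=8  sub  r4, r3, r4        | r0=0 r1=9 r2=1 r3=1 r4=65532 r5=1
PC=11 xor  r3, r2, r5        | r0=0 r1=9 r2=1 r3=0 r4=65532 r5=1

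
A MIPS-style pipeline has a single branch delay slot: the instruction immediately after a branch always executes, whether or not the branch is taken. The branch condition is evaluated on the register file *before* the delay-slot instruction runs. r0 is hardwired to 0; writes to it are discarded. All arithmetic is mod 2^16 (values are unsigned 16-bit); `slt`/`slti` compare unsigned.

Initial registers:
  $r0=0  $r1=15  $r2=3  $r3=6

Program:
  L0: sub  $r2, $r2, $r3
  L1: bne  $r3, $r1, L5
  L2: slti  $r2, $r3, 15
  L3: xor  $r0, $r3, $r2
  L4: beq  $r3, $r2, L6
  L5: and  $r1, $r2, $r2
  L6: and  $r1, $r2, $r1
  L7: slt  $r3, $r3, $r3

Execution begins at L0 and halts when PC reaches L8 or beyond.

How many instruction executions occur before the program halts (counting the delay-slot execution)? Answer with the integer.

6

#0 sub  $r2, $r2, $r3 ; 0/15/65533/6
#1 bne  $r3, $r1, L5 ; 0/15/65533/6 ; →target
#2 slti  $r2, $r3, 15 ; 0/15/1/6
#5 and  $r1, $r2, $r2 ; 0/1/1/6
#6 and  $r1, $r2, $r1 ; 0/1/1/6
#7 slt  $r3, $r3, $r3 ; 0/1/1/0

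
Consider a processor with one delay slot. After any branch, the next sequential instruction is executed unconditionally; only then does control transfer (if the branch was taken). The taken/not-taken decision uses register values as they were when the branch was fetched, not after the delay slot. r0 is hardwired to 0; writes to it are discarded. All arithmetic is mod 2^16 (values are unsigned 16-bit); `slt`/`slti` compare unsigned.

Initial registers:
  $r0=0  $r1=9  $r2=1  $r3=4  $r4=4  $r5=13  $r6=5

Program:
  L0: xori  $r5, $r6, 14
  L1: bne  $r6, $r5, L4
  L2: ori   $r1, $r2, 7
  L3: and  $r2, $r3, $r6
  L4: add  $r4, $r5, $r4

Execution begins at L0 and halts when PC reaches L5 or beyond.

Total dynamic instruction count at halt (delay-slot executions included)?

4

  step pc=0: xori  $r5, $r6, 14  regs=(0,9,1,4,4,11,5)
  step pc=1: bne  $r6, $r5, L4  cond=T  regs=(0,9,1,4,4,11,5)
  step pc=2: ori   $r1, $r2, 7  regs=(0,7,1,4,4,11,5)
  step pc=4: add  $r4, $r5, $r4  regs=(0,7,1,4,15,11,5)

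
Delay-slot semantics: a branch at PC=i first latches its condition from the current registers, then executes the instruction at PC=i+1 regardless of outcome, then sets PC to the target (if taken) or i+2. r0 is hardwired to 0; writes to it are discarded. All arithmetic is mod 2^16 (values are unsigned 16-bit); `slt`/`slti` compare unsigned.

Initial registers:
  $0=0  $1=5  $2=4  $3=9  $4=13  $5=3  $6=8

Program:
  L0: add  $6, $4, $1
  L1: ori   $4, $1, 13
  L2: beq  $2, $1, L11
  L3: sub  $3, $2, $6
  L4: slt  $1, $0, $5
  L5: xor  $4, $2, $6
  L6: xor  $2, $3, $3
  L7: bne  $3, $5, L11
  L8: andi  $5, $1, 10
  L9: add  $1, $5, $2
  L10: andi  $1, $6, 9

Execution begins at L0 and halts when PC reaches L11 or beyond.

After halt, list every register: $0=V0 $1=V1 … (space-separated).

  step pc=0: add  $6, $4, $1  regs=(0,5,4,9,13,3,18)
  step pc=1: ori   $4, $1, 13  regs=(0,5,4,9,13,3,18)
  step pc=2: beq  $2, $1, L11  cond=F  regs=(0,5,4,9,13,3,18)
  step pc=3: sub  $3, $2, $6  regs=(0,5,4,65522,13,3,18)
  step pc=4: slt  $1, $0, $5  regs=(0,1,4,65522,13,3,18)
  step pc=5: xor  $4, $2, $6  regs=(0,1,4,65522,22,3,18)
  step pc=6: xor  $2, $3, $3  regs=(0,1,0,65522,22,3,18)
  step pc=7: bne  $3, $5, L11  cond=T  regs=(0,1,0,65522,22,3,18)
  step pc=8: andi  $5, $1, 10  regs=(0,1,0,65522,22,0,18)

$0=0 $1=1 $2=0 $3=65522 $4=22 $5=0 $6=18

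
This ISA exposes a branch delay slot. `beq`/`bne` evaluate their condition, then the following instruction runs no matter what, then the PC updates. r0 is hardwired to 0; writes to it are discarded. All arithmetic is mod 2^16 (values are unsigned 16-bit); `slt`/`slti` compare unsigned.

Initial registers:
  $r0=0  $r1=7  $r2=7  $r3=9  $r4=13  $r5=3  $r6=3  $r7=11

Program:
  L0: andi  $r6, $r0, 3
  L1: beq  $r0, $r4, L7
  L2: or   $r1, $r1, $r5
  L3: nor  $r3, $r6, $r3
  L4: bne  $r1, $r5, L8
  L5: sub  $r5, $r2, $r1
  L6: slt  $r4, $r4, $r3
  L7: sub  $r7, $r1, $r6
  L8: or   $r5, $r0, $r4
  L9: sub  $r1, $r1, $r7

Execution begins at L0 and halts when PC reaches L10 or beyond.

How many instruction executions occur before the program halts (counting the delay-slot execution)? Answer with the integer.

8

  step pc=0: andi  $r6, $r0, 3  regs=(0,7,7,9,13,3,0,11)
  step pc=1: beq  $r0, $r4, L7  cond=F  regs=(0,7,7,9,13,3,0,11)
  step pc=2: or   $r1, $r1, $r5  regs=(0,7,7,9,13,3,0,11)
  step pc=3: nor  $r3, $r6, $r3  regs=(0,7,7,65526,13,3,0,11)
  step pc=4: bne  $r1, $r5, L8  cond=T  regs=(0,7,7,65526,13,3,0,11)
  step pc=5: sub  $r5, $r2, $r1  regs=(0,7,7,65526,13,0,0,11)
  step pc=8: or   $r5, $r0, $r4  regs=(0,7,7,65526,13,13,0,11)
  step pc=9: sub  $r1, $r1, $r7  regs=(0,65532,7,65526,13,13,0,11)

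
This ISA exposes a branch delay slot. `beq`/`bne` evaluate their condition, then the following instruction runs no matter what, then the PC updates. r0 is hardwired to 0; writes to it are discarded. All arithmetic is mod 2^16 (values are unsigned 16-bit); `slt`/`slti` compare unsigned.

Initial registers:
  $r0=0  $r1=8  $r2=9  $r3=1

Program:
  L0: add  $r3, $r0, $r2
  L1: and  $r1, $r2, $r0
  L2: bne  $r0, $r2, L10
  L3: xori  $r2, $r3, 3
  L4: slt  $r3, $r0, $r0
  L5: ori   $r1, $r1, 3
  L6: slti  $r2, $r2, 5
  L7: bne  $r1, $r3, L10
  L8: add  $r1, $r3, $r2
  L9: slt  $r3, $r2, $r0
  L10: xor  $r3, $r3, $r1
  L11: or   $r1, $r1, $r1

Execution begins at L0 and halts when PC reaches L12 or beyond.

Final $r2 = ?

10

#0 add  $r3, $r0, $r2 ; 0/8/9/9
#1 and  $r1, $r2, $r0 ; 0/0/9/9
#2 bne  $r0, $r2, L10 ; 0/0/9/9 ; →target
#3 xori  $r2, $r3, 3 ; 0/0/10/9
#10 xor  $r3, $r3, $r1 ; 0/0/10/9
#11 or   $r1, $r1, $r1 ; 0/0/10/9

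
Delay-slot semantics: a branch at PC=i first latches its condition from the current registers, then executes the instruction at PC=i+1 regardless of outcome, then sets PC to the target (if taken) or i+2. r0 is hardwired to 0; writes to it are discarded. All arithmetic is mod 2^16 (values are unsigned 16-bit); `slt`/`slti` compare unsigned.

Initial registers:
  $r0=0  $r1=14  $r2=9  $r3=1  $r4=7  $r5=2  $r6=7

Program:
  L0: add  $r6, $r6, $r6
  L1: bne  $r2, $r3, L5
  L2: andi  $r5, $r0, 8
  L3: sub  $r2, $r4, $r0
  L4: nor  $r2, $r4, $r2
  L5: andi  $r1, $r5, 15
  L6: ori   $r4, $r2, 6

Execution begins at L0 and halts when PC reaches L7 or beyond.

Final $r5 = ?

0

PC=0  add  $r6, $r6, $r6     | $r0=0 $r1=14 $r2=9 $r3=1 $r4=7 $r5=2 $r6=14
PC=1  bne  $r2, $r3, L5      | $r0=0 $r1=14 $r2=9 $r3=1 $r4=7 $r5=2 $r6=14  [TAKEN]
PC=2  andi  $r5, $r0, 8      | $r0=0 $r1=14 $r2=9 $r3=1 $r4=7 $r5=0 $r6=14
PC=5  andi  $r1, $r5, 15     | $r0=0 $r1=0 $r2=9 $r3=1 $r4=7 $r5=0 $r6=14
PC=6  ori   $r4, $r2, 6      | $r0=0 $r1=0 $r2=9 $r3=1 $r4=15 $r5=0 $r6=14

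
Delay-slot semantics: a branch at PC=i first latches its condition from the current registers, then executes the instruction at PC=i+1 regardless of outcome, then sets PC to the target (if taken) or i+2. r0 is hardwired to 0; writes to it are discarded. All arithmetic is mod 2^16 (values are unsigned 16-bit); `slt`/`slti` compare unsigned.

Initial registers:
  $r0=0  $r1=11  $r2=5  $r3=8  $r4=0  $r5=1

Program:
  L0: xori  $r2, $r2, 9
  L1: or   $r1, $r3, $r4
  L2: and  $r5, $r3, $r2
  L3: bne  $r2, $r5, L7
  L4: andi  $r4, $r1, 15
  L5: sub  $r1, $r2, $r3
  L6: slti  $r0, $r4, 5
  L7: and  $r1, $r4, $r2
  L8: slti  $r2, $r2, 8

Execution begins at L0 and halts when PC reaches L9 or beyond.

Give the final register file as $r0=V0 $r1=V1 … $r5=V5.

  step pc=0: xori  $r2, $r2, 9  regs=(0,11,12,8,0,1)
  step pc=1: or   $r1, $r3, $r4  regs=(0,8,12,8,0,1)
  step pc=2: and  $r5, $r3, $r2  regs=(0,8,12,8,0,8)
  step pc=3: bne  $r2, $r5, L7  cond=T  regs=(0,8,12,8,0,8)
  step pc=4: andi  $r4, $r1, 15  regs=(0,8,12,8,8,8)
  step pc=7: and  $r1, $r4, $r2  regs=(0,8,12,8,8,8)
  step pc=8: slti  $r2, $r2, 8  regs=(0,8,0,8,8,8)

$r0=0 $r1=8 $r2=0 $r3=8 $r4=8 $r5=8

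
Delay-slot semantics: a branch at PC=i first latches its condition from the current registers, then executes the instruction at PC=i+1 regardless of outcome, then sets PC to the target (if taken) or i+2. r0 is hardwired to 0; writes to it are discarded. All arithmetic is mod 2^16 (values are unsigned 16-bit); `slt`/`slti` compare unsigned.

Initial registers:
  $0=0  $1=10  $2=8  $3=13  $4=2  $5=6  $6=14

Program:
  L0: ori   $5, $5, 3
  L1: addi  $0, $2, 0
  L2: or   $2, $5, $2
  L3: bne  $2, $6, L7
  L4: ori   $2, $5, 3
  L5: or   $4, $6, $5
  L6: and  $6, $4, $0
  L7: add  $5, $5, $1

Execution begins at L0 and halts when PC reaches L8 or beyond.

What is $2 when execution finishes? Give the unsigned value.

[0] ori   $5, $5, 3  →  {$0:0, $1:10, $2:8, $3:13, $4:2, $5:7, $6:14}
[1] addi  $0, $2, 0  →  {$0:0, $1:10, $2:8, $3:13, $4:2, $5:7, $6:14}
[2] or   $2, $5, $2  →  {$0:0, $1:10, $2:15, $3:13, $4:2, $5:7, $6:14}
[3] bne  $2, $6, L7  →  {$0:0, $1:10, $2:15, $3:13, $4:2, $5:7, $6:14}  ⟨branch taken⟩
[4] ori   $2, $5, 3  →  {$0:0, $1:10, $2:7, $3:13, $4:2, $5:7, $6:14}
[7] add  $5, $5, $1  →  {$0:0, $1:10, $2:7, $3:13, $4:2, $5:17, $6:14}

7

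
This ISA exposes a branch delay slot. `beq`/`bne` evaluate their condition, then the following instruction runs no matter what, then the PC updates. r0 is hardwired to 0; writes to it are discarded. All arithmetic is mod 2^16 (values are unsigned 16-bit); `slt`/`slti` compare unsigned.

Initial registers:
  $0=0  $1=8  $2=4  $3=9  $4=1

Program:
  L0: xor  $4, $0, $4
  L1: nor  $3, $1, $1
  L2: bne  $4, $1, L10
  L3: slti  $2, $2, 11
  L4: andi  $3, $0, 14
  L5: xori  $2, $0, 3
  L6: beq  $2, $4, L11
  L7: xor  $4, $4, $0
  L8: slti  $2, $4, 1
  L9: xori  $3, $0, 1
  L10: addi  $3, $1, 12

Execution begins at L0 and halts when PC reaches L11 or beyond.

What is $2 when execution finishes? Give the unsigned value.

1

#0 xor  $4, $0, $4 ; 0/8/4/9/1
#1 nor  $3, $1, $1 ; 0/8/4/65527/1
#2 bne  $4, $1, L10 ; 0/8/4/65527/1 ; →target
#3 slti  $2, $2, 11 ; 0/8/1/65527/1
#10 addi  $3, $1, 12 ; 0/8/1/20/1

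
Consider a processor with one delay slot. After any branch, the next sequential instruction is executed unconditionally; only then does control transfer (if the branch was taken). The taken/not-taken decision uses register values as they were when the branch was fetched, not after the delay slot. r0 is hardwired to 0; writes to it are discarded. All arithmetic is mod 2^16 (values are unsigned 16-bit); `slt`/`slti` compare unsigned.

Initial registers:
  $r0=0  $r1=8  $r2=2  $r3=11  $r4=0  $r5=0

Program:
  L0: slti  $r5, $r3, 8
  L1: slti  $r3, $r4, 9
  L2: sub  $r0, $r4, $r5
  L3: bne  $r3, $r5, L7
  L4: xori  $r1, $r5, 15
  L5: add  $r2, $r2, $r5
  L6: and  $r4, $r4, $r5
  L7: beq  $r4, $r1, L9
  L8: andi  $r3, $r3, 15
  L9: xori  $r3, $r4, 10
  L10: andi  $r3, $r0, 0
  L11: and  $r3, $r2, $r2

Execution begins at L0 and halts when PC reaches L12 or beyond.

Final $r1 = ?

15

[0] slti  $r5, $r3, 8  →  {$r0:0, $r1:8, $r2:2, $r3:11, $r4:0, $r5:0}
[1] slti  $r3, $r4, 9  →  {$r0:0, $r1:8, $r2:2, $r3:1, $r4:0, $r5:0}
[2] sub  $r0, $r4, $r5  →  {$r0:0, $r1:8, $r2:2, $r3:1, $r4:0, $r5:0}
[3] bne  $r3, $r5, L7  →  {$r0:0, $r1:8, $r2:2, $r3:1, $r4:0, $r5:0}  ⟨branch taken⟩
[4] xori  $r1, $r5, 15  →  {$r0:0, $r1:15, $r2:2, $r3:1, $r4:0, $r5:0}
[7] beq  $r4, $r1, L9  →  {$r0:0, $r1:15, $r2:2, $r3:1, $r4:0, $r5:0}  ⟨branch fallthrough⟩
[8] andi  $r3, $r3, 15  →  {$r0:0, $r1:15, $r2:2, $r3:1, $r4:0, $r5:0}
[9] xori  $r3, $r4, 10  →  {$r0:0, $r1:15, $r2:2, $r3:10, $r4:0, $r5:0}
[10] andi  $r3, $r0, 0  →  {$r0:0, $r1:15, $r2:2, $r3:0, $r4:0, $r5:0}
[11] and  $r3, $r2, $r2  →  {$r0:0, $r1:15, $r2:2, $r3:2, $r4:0, $r5:0}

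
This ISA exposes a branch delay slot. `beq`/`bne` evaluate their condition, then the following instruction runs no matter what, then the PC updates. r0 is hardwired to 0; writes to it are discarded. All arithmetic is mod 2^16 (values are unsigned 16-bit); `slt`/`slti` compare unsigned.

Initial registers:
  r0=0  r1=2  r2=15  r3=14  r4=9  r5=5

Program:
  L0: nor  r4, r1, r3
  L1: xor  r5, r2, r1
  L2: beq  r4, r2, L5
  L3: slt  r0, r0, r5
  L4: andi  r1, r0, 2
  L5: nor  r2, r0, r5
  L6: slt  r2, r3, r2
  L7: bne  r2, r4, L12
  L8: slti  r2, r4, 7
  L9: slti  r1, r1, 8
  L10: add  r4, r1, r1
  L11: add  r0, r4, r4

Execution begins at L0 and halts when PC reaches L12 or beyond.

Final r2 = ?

[0] nor  r4, r1, r3  →  {r0:0, r1:2, r2:15, r3:14, r4:65521, r5:5}
[1] xor  r5, r2, r1  →  {r0:0, r1:2, r2:15, r3:14, r4:65521, r5:13}
[2] beq  r4, r2, L5  →  {r0:0, r1:2, r2:15, r3:14, r4:65521, r5:13}  ⟨branch fallthrough⟩
[3] slt  r0, r0, r5  →  {r0:0, r1:2, r2:15, r3:14, r4:65521, r5:13}
[4] andi  r1, r0, 2  →  {r0:0, r1:0, r2:15, r3:14, r4:65521, r5:13}
[5] nor  r2, r0, r5  →  {r0:0, r1:0, r2:65522, r3:14, r4:65521, r5:13}
[6] slt  r2, r3, r2  →  {r0:0, r1:0, r2:1, r3:14, r4:65521, r5:13}
[7] bne  r2, r4, L12  →  {r0:0, r1:0, r2:1, r3:14, r4:65521, r5:13}  ⟨branch taken⟩
[8] slti  r2, r4, 7  →  {r0:0, r1:0, r2:0, r3:14, r4:65521, r5:13}

0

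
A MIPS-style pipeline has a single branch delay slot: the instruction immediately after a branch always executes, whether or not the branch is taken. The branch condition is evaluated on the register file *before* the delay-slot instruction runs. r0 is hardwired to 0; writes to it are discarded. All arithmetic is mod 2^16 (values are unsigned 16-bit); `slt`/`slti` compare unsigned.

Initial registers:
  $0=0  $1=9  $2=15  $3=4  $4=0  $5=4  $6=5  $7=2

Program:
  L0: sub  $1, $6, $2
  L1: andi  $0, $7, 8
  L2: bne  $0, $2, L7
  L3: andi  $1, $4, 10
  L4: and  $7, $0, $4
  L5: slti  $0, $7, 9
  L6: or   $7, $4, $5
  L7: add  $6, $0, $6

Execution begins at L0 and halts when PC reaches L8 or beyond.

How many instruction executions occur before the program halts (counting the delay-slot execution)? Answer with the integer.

5

#0 sub  $1, $6, $2 ; 0/65526/15/4/0/4/5/2
#1 andi  $0, $7, 8 ; 0/65526/15/4/0/4/5/2
#2 bne  $0, $2, L7 ; 0/65526/15/4/0/4/5/2 ; →target
#3 andi  $1, $4, 10 ; 0/0/15/4/0/4/5/2
#7 add  $6, $0, $6 ; 0/0/15/4/0/4/5/2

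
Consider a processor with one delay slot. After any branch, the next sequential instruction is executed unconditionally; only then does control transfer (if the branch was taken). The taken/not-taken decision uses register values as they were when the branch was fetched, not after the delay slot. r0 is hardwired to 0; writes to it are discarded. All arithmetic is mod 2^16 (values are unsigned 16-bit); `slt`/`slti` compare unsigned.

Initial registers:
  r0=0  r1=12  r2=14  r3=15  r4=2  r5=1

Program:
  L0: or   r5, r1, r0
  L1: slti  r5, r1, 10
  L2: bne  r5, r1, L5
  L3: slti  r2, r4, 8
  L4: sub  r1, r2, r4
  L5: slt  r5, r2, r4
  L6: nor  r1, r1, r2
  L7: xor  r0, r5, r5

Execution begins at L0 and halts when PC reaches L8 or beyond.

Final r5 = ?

1

  step pc=0: or   r5, r1, r0  regs=(0,12,14,15,2,12)
  step pc=1: slti  r5, r1, 10  regs=(0,12,14,15,2,0)
  step pc=2: bne  r5, r1, L5  cond=T  regs=(0,12,14,15,2,0)
  step pc=3: slti  r2, r4, 8  regs=(0,12,1,15,2,0)
  step pc=5: slt  r5, r2, r4  regs=(0,12,1,15,2,1)
  step pc=6: nor  r1, r1, r2  regs=(0,65522,1,15,2,1)
  step pc=7: xor  r0, r5, r5  regs=(0,65522,1,15,2,1)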